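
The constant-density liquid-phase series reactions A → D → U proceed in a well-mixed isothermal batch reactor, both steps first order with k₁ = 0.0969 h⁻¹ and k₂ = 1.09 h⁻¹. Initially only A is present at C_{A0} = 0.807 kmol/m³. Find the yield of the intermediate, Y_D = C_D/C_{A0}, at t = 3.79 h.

Solving the coupled first-order balances gives C_D(t) = [k₁/(k₂−k₁)]·C_{A0}·(e^(−k₁t) − e^(−k₂t)).
e^(−k₁t) = e^(−0.0969×3.79) = e^(−0.3673) = 0.6926; e^(−k₂t) = e^(−4.131) = 0.01607.
C_D = 0.0969×0.807/(1.09−0.0969) × (0.6926−0.01607) = 0.07874×0.6766 = 0.05327 kmol/m³.
Y_D = C_D/C_{A0} = 0.05327/0.807 = 0.0660.

0.0660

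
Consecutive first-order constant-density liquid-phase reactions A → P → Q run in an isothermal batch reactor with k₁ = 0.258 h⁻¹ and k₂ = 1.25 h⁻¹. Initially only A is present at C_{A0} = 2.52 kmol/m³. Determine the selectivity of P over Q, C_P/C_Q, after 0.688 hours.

1.96

For first-order series with pure A initially, C_P(t) = k₁C_{A0}/(k₂−k₁)·(e^(−k₁t) − e^(−k₂t)).
e^(−k₁t) = e^(−0.258×0.688) = e^(−0.1775) = 0.8374; e^(−k₂t) = e^(−0.8600) = 0.4232.
C_P = 0.258×2.52/(1.25−0.258) × (0.8374−0.4232) = 0.6554×0.4142 = 0.2715 kmol/m³.
C_A = C_{A0}e^(−k₁t) = 2.110 kmol/m³, so C_Q = C_{A0}−C_A−C_P = 0.1384 kmol/m³; C_P/C_Q = 1.96.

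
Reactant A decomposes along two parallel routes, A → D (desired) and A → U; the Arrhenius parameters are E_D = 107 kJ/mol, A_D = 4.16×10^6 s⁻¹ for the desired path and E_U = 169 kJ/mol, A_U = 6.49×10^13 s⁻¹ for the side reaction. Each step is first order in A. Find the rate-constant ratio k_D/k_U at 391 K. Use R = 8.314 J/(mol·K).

With equal orders, S_{D/U} = k_D/k_U = (A_D/A_U)·exp[(E_U−E_D)/(RT)].
(E_U−E_D)/(RT) = (169−107)×10³/(8.314×391) = 62000/3251 = 19.07.
k_D/k_U = (4.16×10^6/6.49×10^13)·exp(19.07) = 6.410×10^-8 × 1.919×10^8 = 12.3.
Since E_D < E_U, lowering the temperature improves selectivity toward D.

12.3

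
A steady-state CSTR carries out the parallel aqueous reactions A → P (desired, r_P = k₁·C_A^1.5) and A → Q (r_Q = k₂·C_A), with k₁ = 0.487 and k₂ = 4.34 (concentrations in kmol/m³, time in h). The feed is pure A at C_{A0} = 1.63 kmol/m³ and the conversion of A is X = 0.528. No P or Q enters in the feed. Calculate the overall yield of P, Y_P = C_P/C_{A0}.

Exit C_A = C_{A0}(1−X) = 1.63×0.472 = 0.7694 kmol/m³.
A CSTR operates uniformly at the exit composition, giving r_P = 0.3286 and r_Q = 3.339 (each k·C_A^n at C_A = 0.7694).
Fraction of consumed A going to P: r_P/(r_P+r_Q) = 0.08961.
C_P = 0.08961·C_{A0}·X = 0.08961×1.63×0.528 = 0.0771 kmol/m³; Y_P = C_P/C_{A0} = 0.0473.

0.0473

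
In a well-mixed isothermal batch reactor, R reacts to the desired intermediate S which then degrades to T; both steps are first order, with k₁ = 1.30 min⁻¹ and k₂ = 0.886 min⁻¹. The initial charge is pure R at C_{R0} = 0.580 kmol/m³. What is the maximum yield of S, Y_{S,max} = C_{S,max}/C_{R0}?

0.440

Evaluating C_S at t_opt = ln(k₂/k₁)/(k₂−k₁) gives C_{S,max}/C_{R0} = (k₁/k₂)^[k₂/(k₂−k₁)].
= (1.30/0.886)^(0.886/(0.886−1.30)) = (1.467)^(-2.140) = 0.4402.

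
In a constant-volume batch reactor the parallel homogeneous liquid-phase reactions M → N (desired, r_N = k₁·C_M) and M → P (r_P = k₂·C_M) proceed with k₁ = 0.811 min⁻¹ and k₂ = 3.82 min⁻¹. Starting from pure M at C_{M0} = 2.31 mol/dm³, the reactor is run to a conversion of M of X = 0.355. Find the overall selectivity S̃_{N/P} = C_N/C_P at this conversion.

C_M = C_{M0}(1−X) = 1.490 mol/dm³.
Both paths are first order in M, so the instantaneous fraction to N is constant: dC_N/d(−C_M) = k₁/(k₁+k₂) = 0.1751.
C_N = 0.1751·(C_{M0}−C_M) = 0.1751×0.8200 = 0.144 mol/dm³.
C_P = (C_{M0}−C_M)−C_N = 0.6764 mol/dm³; S̃_{N/P} = 0.1436/0.6764 = 0.212.

0.212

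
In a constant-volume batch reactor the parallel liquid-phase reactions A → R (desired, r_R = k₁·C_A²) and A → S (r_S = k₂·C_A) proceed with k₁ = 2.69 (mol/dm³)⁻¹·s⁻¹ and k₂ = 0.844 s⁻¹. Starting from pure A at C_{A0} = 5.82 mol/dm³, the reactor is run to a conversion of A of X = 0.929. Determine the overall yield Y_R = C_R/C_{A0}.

0.814

C_A = C_{A0}(1−X) = 0.4132 mol/dm³.
Along a PFR/batch, dC_S/dC_A = −r_S/(r_R+r_S) = −k₂/(k₂+k₁·C_A).
Integrating from C_{A0} to C_A: C_S = (0.844/2.69)·ln[(0.844+2.69·5.82)/(0.844+2.69·0.413)] = 0.3138·ln(16.50/1.956) = 0.6691 mol/dm³.
Then C_R = (C_{A0}−C_A) − C_S = 5.407 − 0.6691 = 4.738 mol/dm³.
Y_R = C_R/C_{A0} = 4.738/5.82 = 0.814.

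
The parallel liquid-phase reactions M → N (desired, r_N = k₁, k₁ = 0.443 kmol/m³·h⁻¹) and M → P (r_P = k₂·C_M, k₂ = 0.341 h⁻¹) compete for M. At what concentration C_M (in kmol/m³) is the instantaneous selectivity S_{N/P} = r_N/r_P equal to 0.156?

8.33 kmol/m³

S_{N/P} = (k₁/k₂)·C_M⁻¹ ⇒ C_M = (S·k₂/k₁)^(-1).
= (0.156×0.341/0.443)^(-1) = (0.1201)^(-1) = 8.33 kmol/m³.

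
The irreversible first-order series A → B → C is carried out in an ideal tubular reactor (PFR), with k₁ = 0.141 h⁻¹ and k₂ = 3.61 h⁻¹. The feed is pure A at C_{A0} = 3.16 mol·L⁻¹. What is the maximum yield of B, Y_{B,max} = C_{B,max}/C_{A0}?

0.0342

For a first-order series the maximum intermediate yield is C_{B,max}/C_{A0} = (k₁/k₂)^[k₂/(k₂−k₁)].
= (0.141/3.61)^(3.61/(3.61−0.141)) = (0.03906)^(1.041) = 0.03424.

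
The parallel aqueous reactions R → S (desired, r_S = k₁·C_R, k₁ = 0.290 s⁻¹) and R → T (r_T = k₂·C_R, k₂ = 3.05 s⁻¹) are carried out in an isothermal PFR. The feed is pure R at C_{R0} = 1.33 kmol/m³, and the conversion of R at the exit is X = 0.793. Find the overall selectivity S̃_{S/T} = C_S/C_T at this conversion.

C_R = C_{R0}(1−X) = 0.2753 kmol/m³.
Both paths are first order in R, so the instantaneous fraction to S is constant: dC_S/d(−C_R) = k₁/(k₁+k₂) = 0.08683.
C_S = 0.08683·(C_{R0}−C_R) = 0.08683×1.055 = 0.0916 kmol/m³.
C_T = (C_{R0}−C_R)−C_S = 0.9631 kmol/m³; S̃_{S/T} = 0.09157/0.9631 = 0.0951.

0.0951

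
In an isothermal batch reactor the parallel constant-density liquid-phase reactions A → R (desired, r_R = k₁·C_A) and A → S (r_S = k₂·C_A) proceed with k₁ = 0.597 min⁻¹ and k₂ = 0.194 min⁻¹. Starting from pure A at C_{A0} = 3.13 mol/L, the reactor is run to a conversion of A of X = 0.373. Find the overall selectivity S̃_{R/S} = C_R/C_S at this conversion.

C_A = C_{A0}(1−X) = 1.963 mol/L.
Both paths are first order in A, so the instantaneous fraction to R is constant: dC_R/d(−C_A) = k₁/(k₁+k₂) = 0.7547.
C_R = 0.7547·(C_{A0}−C_A) = 0.7547×1.167 = 0.881 mol/L.
C_S = (C_{A0}−C_A)−C_R = 0.2863 mol/L; S̃_{R/S} = 0.8812/0.2863 = 3.08.

3.08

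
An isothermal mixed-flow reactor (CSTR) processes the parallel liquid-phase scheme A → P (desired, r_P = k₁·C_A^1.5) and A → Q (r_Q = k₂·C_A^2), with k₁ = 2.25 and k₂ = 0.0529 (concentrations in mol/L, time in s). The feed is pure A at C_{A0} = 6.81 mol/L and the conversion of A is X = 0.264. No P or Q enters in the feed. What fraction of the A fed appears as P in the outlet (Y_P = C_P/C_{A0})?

Exit C_A = C_{A0}(1−X) = 6.81×0.736 = 5.012 mol/L.
In a CSTR the entire volume is at exit conditions, so r_P = 2.25×5.012^1.5 = 25.25 and r_Q = 0.0529×5.012^2 = 1.329.
Fraction of consumed A going to P: r_P/(r_P+r_Q) = 0.9500.
C_P = 0.9500·C_{A0}·X = 0.9500×6.81×0.264 = 1.71 mol/L; Y_P = C_P/C_{A0} = 0.251.

0.251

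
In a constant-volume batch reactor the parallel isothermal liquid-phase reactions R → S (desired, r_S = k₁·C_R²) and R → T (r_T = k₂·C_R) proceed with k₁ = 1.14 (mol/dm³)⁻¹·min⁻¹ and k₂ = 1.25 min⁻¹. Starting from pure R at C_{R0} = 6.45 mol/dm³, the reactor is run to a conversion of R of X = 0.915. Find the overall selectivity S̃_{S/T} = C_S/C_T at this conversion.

2.53

C_R = C_{R0}(1−X) = 0.5482 mol/dm³.
Along a PFR/batch, dC_T/dC_R = −r_T/(r_S+r_T) = −k₂/(k₂+k₁·C_R).
Integrating from C_{R0} to C_R: C_T = (1.25/1.14)·ln[(1.25+1.14·6.45)/(1.25+1.14·0.548)] = 1.096·ln(8.603/1.875) = 1.671 mol/dm³.
Then C_S = (C_{R0}−C_R) − C_T = 5.902 − 1.671 = 4.231 mol/dm³.
S̃_{S/T} = C_S/C_T = 4.231/1.671 = 2.53.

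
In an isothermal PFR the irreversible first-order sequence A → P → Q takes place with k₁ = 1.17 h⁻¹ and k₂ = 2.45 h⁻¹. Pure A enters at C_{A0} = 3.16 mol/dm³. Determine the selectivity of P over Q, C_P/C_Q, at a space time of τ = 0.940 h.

Solving the coupled first-order balances gives C_P(τ) = [k₁/(k₂−k₁)]·C_{A0}·(e^(−k₁τ) − e^(−k₂τ)).
e^(−k₁τ) = e^(−1.17×0.940) = e^(−1.100) = 0.3329; e^(−k₂τ) = e^(−2.303) = 0.09996.
C_P = 1.17×3.16/(2.45−1.17) × (0.3329−0.09996) = 2.888×0.2330 = 0.6729 mol/dm³.
C_A = C_{A0}e^(−k₁τ) = 1.052 mol/dm³, so C_Q = C_{A0}−C_A−C_P = 1.435 mol/dm³; C_P/C_Q = 0.469.

0.469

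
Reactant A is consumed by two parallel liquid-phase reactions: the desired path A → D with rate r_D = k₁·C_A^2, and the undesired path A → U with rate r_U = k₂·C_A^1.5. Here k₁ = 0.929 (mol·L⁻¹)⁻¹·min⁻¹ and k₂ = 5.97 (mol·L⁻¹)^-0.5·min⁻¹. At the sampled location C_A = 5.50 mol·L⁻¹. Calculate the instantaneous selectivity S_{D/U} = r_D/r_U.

S_{D/U} = r_D/r_U = (k₁·C_A^2)/(k₂·C_A^1.5) = (k₁/k₂)·C_A^0.5.
= (0.929×5.500^2) / (5.97×5.500^1.5) = 28.10/77.00 = 0.365.
Since the desired path is higher order in A, keeping C_A high (PFR or concentrated feed) favours D.

0.365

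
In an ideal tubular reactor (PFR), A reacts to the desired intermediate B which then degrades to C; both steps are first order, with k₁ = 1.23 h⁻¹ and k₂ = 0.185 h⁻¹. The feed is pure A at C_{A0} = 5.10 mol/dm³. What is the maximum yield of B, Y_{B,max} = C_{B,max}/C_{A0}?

For a first-order series the maximum intermediate yield is C_{B,max}/C_{A0} = (k₁/k₂)^[k₂/(k₂−k₁)].
= (1.23/0.185)^(0.185/(0.185−1.23)) = (6.649)^(-0.1770) = 0.7151.

0.715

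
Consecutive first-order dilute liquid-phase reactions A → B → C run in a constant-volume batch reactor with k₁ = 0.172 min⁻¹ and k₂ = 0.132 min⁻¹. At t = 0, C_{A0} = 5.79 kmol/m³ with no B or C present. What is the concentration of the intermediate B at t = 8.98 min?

2.30 kmol/m³

For first-order series with pure A initially, C_B(t) = k₁C_{A0}/(k₂−k₁)·(e^(−k₁t) − e^(−k₂t)).
e^(−k₁t) = e^(−0.172×8.98) = e^(−1.545) = 0.2134; e^(−k₂t) = e^(−1.185) = 0.3056.
C_B = 0.172×5.79/(0.132−0.172) × (0.2134−0.3056) = (-24.90)×(-0.09223) = 2.296 kmol/m³.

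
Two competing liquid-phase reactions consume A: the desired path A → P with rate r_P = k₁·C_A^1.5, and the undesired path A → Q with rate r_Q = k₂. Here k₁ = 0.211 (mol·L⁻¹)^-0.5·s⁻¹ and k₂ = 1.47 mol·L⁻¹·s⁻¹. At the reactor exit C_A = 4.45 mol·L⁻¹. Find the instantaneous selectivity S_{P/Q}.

S_{P/Q} = r_P/r_Q = (k₁·C_A^1.5)/(k₂) = (k₁/k₂)·C_A^1.5.
= (0.211×4.450^1.5) / (1.47) = 1.981/1.470 = 1.35.

1.35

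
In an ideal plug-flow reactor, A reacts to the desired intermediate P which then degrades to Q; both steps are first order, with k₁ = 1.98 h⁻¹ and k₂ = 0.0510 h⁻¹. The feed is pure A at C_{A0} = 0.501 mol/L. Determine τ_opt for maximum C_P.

For first-order series the maximum of C_P occurs at τ_opt = ln(k₂/k₁)/(k₂−k₁).
= ln(0.0510/1.98)/(0.0510−1.98) = ln(0.02576)/-1.929 = -3.659/-1.929 = 1.90 h.

1.90 h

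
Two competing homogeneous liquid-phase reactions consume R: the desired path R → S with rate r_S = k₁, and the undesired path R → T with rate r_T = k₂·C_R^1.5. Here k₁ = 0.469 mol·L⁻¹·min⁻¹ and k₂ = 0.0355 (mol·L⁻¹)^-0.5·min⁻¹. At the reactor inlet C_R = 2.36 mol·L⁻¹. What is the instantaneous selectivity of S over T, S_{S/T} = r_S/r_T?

3.64

S_{S/T} = r_S/r_T = (k₁)/(k₂·C_R^1.5) = (k₁/k₂)·C_R^-1.5.
= (0.469) / (0.0355×2.360^1.5) = 0.4690/0.1287 = 3.64.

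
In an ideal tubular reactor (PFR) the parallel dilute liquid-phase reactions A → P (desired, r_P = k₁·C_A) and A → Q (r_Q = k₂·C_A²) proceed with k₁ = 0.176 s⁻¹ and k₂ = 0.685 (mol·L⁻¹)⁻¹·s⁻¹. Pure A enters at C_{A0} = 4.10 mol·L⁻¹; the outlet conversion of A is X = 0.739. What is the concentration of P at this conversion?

C_A = C_{A0}(1−X) = 1.070 mol·L⁻¹.
Along a PFR/batch, dC_P/dC_A = −r_P/(r_P+r_Q) = −k₁/(k₁+k₂·C_A).
Integrating from C_{A0} to C_A: C_P = (0.176/0.685)·ln[(0.176+0.685·4.10)/(0.176+0.685·1.07)] = 0.2569·ln(2.985/0.9090) = 0.3054 mol·L⁻¹.

0.305 mol·L⁻¹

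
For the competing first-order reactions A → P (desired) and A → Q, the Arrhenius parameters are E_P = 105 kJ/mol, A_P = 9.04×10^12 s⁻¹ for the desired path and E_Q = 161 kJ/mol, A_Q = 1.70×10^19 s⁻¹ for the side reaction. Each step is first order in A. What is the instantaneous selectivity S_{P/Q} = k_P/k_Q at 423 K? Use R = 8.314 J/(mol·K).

With equal orders, S_{P/Q} = k_P/k_Q = (A_P/A_Q)·exp[(E_Q−E_P)/(RT)].
(E_Q−E_P)/(RT) = (161−105)×10³/(8.314×423) = 56000/3517 = 15.92.
k_P/k_Q = (9.04×10^12/1.70×10^19)·exp(15.92) = 5.318×10^-7 × 8.231×10^6 = 4.38.

4.38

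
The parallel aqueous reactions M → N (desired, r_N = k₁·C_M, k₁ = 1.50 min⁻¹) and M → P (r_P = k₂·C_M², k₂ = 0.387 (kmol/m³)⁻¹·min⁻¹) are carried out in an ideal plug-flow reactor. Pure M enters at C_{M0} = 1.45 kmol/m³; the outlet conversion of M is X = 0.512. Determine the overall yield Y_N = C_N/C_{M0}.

C_M = C_{M0}(1−X) = 0.7076 kmol/m³.
Along a PFR/batch, dC_N/dC_M = −r_N/(r_N+r_P) = −k₁/(k₁+k₂·C_M).
Integrating from C_{M0} to C_M: C_N = (1.50/0.387)·ln[(1.50+0.387·1.45)/(1.50+0.387·0.708)] = 3.876·ln(2.061/1.774) = 0.5818 kmol/m³.
Y_N = C_N/C_{M0} = 0.5818/1.45 = 0.401.

0.401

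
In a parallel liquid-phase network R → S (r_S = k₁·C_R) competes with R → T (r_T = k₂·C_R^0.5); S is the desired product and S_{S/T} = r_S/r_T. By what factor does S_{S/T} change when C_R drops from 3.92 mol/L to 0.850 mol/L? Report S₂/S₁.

0.466

S_{S/T} = (k₁/k₂)·C_R^0.5, so S₂/S₁ = (C_{R,2}/C_{R,1})^0.5.
= (0.850/3.92)^0.5 = (0.2168)^0.5 = 0.466.
Selectivity toward S falls as C_R falls — high-concentration operation is favoured.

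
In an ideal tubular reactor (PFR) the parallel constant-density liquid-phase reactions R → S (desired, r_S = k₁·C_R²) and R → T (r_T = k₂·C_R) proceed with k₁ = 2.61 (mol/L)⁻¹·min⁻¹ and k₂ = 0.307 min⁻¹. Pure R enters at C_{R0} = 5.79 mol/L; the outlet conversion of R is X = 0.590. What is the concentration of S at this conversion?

3.31 mol/L

C_R = C_{R0}(1−X) = 2.374 mol/L.
Along a PFR/batch, dC_T/dC_R = −r_T/(r_S+r_T) = −k₂/(k₂+k₁·C_R).
Integrating from C_{R0} to C_R: C_T = (0.307/2.61)·ln[(0.307+2.61·5.79)/(0.307+2.61·2.37)] = 0.1176·ln(15.42/6.503) = 0.1016 mol/L.
Then C_S = (C_{R0}−C_R) − C_T = 3.416 − 0.1016 = 3.315 mol/L.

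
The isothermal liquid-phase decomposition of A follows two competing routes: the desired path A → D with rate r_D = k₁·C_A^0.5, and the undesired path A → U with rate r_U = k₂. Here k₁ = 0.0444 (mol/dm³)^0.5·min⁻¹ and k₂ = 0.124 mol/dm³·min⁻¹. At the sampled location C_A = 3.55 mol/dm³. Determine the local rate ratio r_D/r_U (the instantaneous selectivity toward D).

S_{D/U} = r_D/r_U = (k₁·C_A^0.5)/(k₂) = (k₁/k₂)·C_A^0.5.
= (0.0444×3.550^0.5) / (0.124) = 0.08366/0.1240 = 0.675.
Since the desired path is higher order in A, keeping C_A high (PFR or concentrated feed) favours D.

0.675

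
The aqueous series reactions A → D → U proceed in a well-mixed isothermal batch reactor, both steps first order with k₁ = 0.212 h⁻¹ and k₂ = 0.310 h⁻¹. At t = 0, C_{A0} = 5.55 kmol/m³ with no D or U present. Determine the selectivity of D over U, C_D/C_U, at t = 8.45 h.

0.322

Solving the coupled first-order balances gives C_D(t) = [k₁/(k₂−k₁)]·C_{A0}·(e^(−k₁t) − e^(−k₂t)).
e^(−k₁t) = e^(−0.212×8.45) = e^(−1.791) = 0.1667; e^(−k₂t) = e^(−2.619) = 0.07284.
C_D = 0.212×5.55/(0.310−0.212) × (0.1667−0.07284) = 12.01×0.09389 = 1.127 kmol/m³.
C_A = C_{A0}e^(−k₁t) = 0.9253 kmol/m³, so C_U = C_{A0}−C_A−C_D = 3.497 kmol/m³; C_D/C_U = 0.322.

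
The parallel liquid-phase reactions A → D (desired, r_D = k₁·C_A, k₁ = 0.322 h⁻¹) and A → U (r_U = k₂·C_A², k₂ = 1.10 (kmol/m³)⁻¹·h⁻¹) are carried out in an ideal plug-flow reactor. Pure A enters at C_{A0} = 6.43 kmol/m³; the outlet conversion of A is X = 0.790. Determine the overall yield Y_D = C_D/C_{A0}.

C_A = C_{A0}(1−X) = 1.350 kmol/m³.
Along a PFR/batch, dC_D/dC_A = −r_D/(r_D+r_U) = −k₁/(k₁+k₂·C_A).
Integrating from C_{A0} to C_A: C_D = (0.322/1.10)·ln[(0.322+1.10·6.43)/(0.322+1.10·1.35)] = 0.2927·ln(7.395/1.807) = 0.4124 kmol/m³.
Y_D = C_D/C_{A0} = 0.4124/6.43 = 0.0641.

0.0641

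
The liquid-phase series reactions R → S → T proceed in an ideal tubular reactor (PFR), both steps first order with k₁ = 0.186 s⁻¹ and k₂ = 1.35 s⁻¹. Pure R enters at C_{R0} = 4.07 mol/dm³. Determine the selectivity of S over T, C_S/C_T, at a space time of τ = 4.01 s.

0.167

The intermediate concentration in a first-order A→B→C sequence is C_S = k₁C_{R0}(e^(−k₁τ) − e^(−k₂τ))/(k₂−k₁).
e^(−k₁τ) = e^(−0.186×4.01) = e^(−0.7459) = 0.4743; e^(−k₂τ) = e^(−5.413) = 0.004456.
C_S = 0.186×4.07/(1.35−0.186) × (0.4743−0.004456) = 0.6504×0.4699 = 0.3056 mol/dm³.
C_R = C_{R0}e^(−k₁τ) = 1.931 mol/dm³, so C_T = C_{R0}−C_R−C_S = 1.834 mol/dm³; C_S/C_T = 0.167.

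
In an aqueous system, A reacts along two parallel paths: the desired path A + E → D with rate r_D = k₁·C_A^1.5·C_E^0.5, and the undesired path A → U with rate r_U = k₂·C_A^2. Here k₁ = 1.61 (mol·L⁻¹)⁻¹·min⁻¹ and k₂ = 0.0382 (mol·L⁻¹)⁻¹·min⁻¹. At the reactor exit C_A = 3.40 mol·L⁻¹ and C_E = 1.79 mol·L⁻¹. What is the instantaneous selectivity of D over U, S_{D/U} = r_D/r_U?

30.6

S_{D/U} = r_D/r_U = (k₁·C_A^1.5·C_E^0.5)/(k₂·C_A^2) = (k₁/k₂)·C_A^-0.5·C_E^0.5.
= (1.61×3.400^1.5×1.790^0.5) / (0.0382×3.400^2) = 13.50/0.4416 = 30.6.
The undesired path is higher order in A, so low C_A (CSTR or dilute feed) favours D.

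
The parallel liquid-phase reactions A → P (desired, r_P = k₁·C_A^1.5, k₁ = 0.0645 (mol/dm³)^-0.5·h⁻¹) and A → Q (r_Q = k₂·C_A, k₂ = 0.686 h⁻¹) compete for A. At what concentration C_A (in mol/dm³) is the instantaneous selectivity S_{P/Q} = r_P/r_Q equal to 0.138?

S_{P/Q} = (k₁/k₂)·C_A^0.5 ⇒ C_A = (S·k₂/k₁)^(2).
= (0.138×0.686/0.0645)^(2) = (1.468)^(2) = 2.15 mol/dm³.

2.15 mol/dm³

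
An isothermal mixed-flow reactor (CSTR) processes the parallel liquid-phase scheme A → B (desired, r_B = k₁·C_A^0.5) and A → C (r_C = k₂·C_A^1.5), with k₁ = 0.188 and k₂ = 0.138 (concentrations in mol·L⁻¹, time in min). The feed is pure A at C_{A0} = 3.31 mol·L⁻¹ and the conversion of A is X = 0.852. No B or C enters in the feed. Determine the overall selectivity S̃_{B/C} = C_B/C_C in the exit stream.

Exit C_A = C_{A0}(1−X) = 3.31×0.148 = 0.4899 mol·L⁻¹.
In a CSTR the entire volume is at exit conditions, so r_B = 0.188×0.4899^0.5 = 0.1316 and r_C = 0.138×0.4899^1.5 = 0.04732.
Overall selectivity = C_B/C_C = r_Bτ/(r_Cτ) = r_B/r_C = 2.78.

2.78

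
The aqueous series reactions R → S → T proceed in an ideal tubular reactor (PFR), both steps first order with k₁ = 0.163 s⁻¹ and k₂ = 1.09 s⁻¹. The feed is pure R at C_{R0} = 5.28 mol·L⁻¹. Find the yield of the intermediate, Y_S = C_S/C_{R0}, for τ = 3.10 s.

Solving the coupled first-order balances gives C_S(τ) = [k₁/(k₂−k₁)]·C_{R0}·(e^(−k₁τ) − e^(−k₂τ)).
e^(−k₁τ) = e^(−0.163×3.10) = e^(−0.5053) = 0.6033; e^(−k₂τ) = e^(−3.379) = 0.03408.
C_S = 0.163×5.28/(1.09−0.163) × (0.6033−0.03408) = 0.9284×0.5692 = 0.5285 mol·L⁻¹.
Y_S = C_S/C_{R0} = 0.5285/5.28 = 0.100.

0.100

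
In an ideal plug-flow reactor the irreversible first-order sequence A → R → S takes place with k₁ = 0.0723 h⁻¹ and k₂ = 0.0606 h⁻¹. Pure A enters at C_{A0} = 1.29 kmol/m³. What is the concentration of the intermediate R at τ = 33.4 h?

0.341 kmol/m³

Solving the coupled first-order balances gives C_R(τ) = [k₁/(k₂−k₁)]·C_{A0}·(e^(−k₁τ) − e^(−k₂τ)).
e^(−k₁τ) = e^(−0.0723×33.4) = e^(−2.415) = 0.08938; e^(−k₂τ) = e^(−2.024) = 0.1321.
C_R = 0.0723×1.29/(0.0606−0.0723) × (0.08938−0.1321) = (-7.972)×(-0.04274) = 0.3407 kmol/m³.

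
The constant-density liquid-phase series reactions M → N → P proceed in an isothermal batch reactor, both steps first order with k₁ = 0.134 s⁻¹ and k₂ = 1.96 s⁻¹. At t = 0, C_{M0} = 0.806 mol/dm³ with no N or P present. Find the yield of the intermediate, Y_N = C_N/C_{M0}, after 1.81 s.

0.0555

Solving the coupled first-order balances gives C_N(t) = [k₁/(k₂−k₁)]·C_{M0}·(e^(−k₁t) − e^(−k₂t)).
e^(−k₁t) = e^(−0.134×1.81) = e^(−0.2425) = 0.7846; e^(−k₂t) = e^(−3.548) = 0.02879.
C_N = 0.134×0.806/(1.96−0.134) × (0.7846−0.02879) = 0.05915×0.7558 = 0.04471 mol/dm³.
Y_N = C_N/C_{M0} = 0.04471/0.806 = 0.0555.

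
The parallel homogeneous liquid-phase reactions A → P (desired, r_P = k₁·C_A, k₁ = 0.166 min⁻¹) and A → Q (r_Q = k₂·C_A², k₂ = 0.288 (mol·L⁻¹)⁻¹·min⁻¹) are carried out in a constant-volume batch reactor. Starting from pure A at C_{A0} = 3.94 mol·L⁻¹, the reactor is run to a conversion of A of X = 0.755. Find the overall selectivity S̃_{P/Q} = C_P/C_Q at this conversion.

C_A = C_{A0}(1−X) = 0.9653 mol·L⁻¹.
Along a PFR/batch, dC_P/dC_A = −r_P/(r_P+r_Q) = −k₁/(k₁+k₂·C_A).
Integrating from C_{A0} to C_A: C_P = (0.166/0.288)·ln[(0.166+0.288·3.94)/(0.166+0.288·0.965)] = 0.5764·ln(1.301/0.4440) = 0.6195 mol·L⁻¹.
C_Q = (C_{A0}−C_A)−C_P = 2.355 mol·L⁻¹; S̃_{P/Q} = 0.6195/2.355 = 0.263.

0.263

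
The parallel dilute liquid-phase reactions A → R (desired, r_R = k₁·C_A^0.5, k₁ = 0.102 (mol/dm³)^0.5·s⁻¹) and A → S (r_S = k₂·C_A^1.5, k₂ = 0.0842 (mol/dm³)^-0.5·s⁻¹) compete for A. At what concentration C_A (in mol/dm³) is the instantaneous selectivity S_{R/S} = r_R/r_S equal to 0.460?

S_{R/S} = (k₁/k₂)·C_A⁻¹ ⇒ C_A = (S·k₂/k₁)^(-1).
= (0.460×0.0842/0.102)^(-1) = (0.3797)^(-1) = 2.63 mol/dm³.

2.63 mol/dm³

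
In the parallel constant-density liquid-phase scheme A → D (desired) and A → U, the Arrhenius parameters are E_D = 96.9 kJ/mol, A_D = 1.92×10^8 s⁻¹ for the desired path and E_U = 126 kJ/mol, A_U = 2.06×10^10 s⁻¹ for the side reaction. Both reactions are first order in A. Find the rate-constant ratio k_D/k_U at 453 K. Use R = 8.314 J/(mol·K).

21.1

k_D/k_U = (A_D/A_U)·exp[−(E_D−E_U)/(RT)] = (A_D/A_U)·exp[(E_U−E_D)/(RT)].
(E_U−E_D)/(RT) = (126−96.9)×10³/(8.314×453) = 29100/3766 = 7.727.
k_D/k_U = (1.92×10^8/2.06×10^10)·exp(7.727) = 0.009320 × 2268 = 21.1.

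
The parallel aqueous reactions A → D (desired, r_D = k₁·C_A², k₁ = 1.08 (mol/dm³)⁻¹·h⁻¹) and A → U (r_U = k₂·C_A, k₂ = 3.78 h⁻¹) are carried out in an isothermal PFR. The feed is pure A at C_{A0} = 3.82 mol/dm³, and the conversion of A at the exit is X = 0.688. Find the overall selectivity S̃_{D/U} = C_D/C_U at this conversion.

C_A = C_{A0}(1−X) = 1.192 mol/dm³.
Along a PFR/batch, dC_U/dC_A = −r_U/(r_D+r_U) = −k₂/(k₂+k₁·C_A).
Integrating from C_{A0} to C_A: C_U = (3.78/1.08)·ln[(3.78+1.08·3.82)/(3.78+1.08·1.19)] = 3.500·ln(7.906/5.067) = 1.557 mol/dm³.
Then C_D = (C_{A0}−C_A) − C_U = 2.628 − 1.557 = 1.071 mol/dm³.
S̃_{D/U} = C_D/C_U = 1.071/1.557 = 0.688.

0.688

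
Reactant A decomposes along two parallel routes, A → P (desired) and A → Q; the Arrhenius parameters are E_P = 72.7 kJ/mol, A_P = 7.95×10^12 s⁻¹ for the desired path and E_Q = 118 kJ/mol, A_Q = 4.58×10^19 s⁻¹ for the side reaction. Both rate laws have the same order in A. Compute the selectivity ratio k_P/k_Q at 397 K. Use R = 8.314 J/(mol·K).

0.158

Since both paths have the same order in A, the concentration cancels and S_{P/Q} = k_P/k_Q = (A_P/A_Q)·exp[(E_Q−E_P)/(RT)].
(E_Q−E_P)/(RT) = (118−72.7)×10³/(8.314×397) = 45300/3301 = 13.72.
k_P/k_Q = (7.95×10^12/4.58×10^19)·exp(13.72) = 1.736×10^-7 × 9.130×10^5 = 0.158.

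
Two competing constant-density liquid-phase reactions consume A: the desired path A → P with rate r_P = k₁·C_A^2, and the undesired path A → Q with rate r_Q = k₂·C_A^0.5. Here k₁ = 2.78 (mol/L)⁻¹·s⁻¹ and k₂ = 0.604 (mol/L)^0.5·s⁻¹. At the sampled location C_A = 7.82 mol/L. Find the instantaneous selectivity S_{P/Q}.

S_{P/Q} = r_P/r_Q = (k₁·C_A^2)/(k₂·C_A^0.5) = (k₁/k₂)·C_A^1.5.
= (2.78×7.820^2) / (0.604×7.820^0.5) = 170.0/1.689 = 101.
Since the desired path is higher order in A, keeping C_A high (PFR or concentrated feed) favours P.

101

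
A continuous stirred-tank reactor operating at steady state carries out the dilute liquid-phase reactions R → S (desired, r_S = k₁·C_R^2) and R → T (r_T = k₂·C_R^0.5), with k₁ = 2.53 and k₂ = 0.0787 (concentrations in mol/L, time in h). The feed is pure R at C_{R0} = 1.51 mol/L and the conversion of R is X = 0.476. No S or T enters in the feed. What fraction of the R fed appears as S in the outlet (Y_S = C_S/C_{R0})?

0.456

Exit C_R = C_{R0}(1−X) = 1.51×0.524 = 0.7912 mol/L.
A CSTR operates uniformly at the exit composition, giving r_S = 1.584 and r_T = 0.07000 (each k·C_R^n at C_R = 0.7912).
Fraction of consumed R going to S: r_S/(r_S+r_T) = 0.9577.
C_S = 0.9577·C_{R0}·X = 0.9577×1.51×0.476 = 0.688 mol/L; Y_S = C_S/C_{R0} = 0.456.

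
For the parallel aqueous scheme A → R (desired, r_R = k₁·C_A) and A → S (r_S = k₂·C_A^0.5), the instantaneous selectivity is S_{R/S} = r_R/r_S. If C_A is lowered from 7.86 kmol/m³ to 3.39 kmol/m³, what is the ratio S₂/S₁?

S_{R/S} = (k₁/k₂)·C_A^0.5, so S₂/S₁ = (C_{A,2}/C_{A,1})^0.5.
= (3.39/7.86)^0.5 = (0.4313)^0.5 = 0.657.
Selectivity toward R falls as C_A falls — high-concentration operation is favoured.

0.657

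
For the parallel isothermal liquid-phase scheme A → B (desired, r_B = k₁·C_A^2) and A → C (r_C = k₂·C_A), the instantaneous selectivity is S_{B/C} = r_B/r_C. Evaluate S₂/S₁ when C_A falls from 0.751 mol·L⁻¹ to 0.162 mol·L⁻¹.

S_{B/C} = (k₁/k₂)·C_A, so S₂/S₁ = (C_{A,2}/C_{A,1}).
= 0.162/0.751 = 0.216.

0.216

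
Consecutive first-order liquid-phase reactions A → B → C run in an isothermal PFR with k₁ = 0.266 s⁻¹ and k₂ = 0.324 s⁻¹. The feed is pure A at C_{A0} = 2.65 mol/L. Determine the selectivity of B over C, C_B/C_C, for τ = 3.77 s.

1.09

For first-order series with pure A initially, C_B(τ) = k₁C_{A0}/(k₂−k₁)·(e^(−k₁τ) − e^(−k₂τ)).
e^(−k₁τ) = e^(−0.266×3.77) = e^(−1.003) = 0.3668; e^(−k₂τ) = e^(−1.221) = 0.2948.
C_B = 0.266×2.65/(0.324−0.266) × (0.3668−0.2948) = 12.15×0.07205 = 0.8757 mol/L.
C_A = C_{A0}e^(−k₁τ) = 0.9721 mol/L, so C_C = C_{A0}−C_A−C_B = 0.8022 mol/L; C_B/C_C = 1.09.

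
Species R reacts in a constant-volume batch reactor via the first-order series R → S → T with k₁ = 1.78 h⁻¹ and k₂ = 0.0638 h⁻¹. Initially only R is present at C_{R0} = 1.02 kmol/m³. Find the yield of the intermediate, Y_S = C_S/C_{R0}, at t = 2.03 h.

0.883

The intermediate concentration in a first-order A→B→C sequence is C_S = k₁C_{R0}(e^(−k₁t) − e^(−k₂t))/(k₂−k₁).
e^(−k₁t) = e^(−1.78×2.03) = e^(−3.613) = 0.02696; e^(−k₂t) = e^(−0.1295) = 0.8785.
C_S = 1.78×1.02/(0.0638−1.78) × (0.02696−0.8785) = (-1.058)×(-0.8516) = 0.9009 kmol/m³.
Y_S = C_S/C_{R0} = 0.9009/1.02 = 0.883.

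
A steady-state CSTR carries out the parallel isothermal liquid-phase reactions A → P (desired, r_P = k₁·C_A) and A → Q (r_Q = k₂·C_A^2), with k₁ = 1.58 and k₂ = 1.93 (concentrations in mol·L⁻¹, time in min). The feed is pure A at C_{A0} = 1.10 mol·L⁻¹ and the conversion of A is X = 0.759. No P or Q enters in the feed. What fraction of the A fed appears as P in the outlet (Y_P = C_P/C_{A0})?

0.573

Exit C_A = C_{A0}(1−X) = 1.10×0.241 = 0.2651 mol·L⁻¹.
Rates in a CSTR are evaluated at the outlet concentration: r_P = 1.58×0.2651 = 0.4189, r_Q = 1.93×0.2651^2 = 0.1356.
Fraction of consumed A going to P: r_P/(r_P+r_Q) = 0.7554.
C_P = 0.7554·C_{A0}·X = 0.7554×1.10×0.759 = 0.631 mol·L⁻¹; Y_P = C_P/C_{A0} = 0.573.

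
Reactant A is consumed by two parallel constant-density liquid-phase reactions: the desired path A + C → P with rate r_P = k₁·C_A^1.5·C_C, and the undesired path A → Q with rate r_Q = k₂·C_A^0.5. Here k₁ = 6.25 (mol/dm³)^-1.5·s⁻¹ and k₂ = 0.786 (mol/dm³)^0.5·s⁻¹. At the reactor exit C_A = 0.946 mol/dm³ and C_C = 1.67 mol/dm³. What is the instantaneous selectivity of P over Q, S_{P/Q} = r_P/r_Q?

12.6

S_{P/Q} = r_P/r_Q = (k₁·C_A^1.5·C_C)/(k₂·C_A^0.5) = (k₁/k₂)·C_A·C_C.
= (6.25×0.9460^1.5×1.670) / (0.786×0.9460^0.5) = 9.604/0.7645 = 12.6.
Since the desired path is higher order in A, keeping C_A high (PFR or concentrated feed) favours P.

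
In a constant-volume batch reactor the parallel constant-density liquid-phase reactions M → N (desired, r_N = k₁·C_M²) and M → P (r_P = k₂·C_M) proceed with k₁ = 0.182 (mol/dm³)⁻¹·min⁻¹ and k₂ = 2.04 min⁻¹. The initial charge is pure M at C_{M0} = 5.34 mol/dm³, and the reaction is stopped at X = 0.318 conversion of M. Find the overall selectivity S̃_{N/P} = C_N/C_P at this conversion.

C_M = C_{M0}(1−X) = 3.642 mol/dm³.
Along a PFR/batch, dC_P/dC_M = −r_P/(r_N+r_P) = −k₂/(k₂+k₁·C_M).
Integrating from C_{M0} to C_M: C_P = (2.04/0.182)·ln[(2.04+0.182·5.34)/(2.04+0.182·3.64)] = 11.21·ln(3.012/2.703) = 1.214 mol/dm³.
Then C_N = (C_{M0}−C_M) − C_P = 1.698 − 1.214 = 0.4846 mol/dm³.
S̃_{N/P} = C_N/C_P = 0.4846/1.214 = 0.399.

0.399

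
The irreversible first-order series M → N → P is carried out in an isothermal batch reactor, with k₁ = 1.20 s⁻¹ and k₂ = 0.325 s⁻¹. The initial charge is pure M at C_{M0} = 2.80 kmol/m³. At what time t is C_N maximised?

For first-order series the maximum of C_N occurs at t_opt = ln(k₂/k₁)/(k₂−k₁).
= ln(0.325/1.20)/(0.325−1.20) = ln(0.2708)/-0.8750 = -1.306/-0.8750 = 1.49 s.

1.49 s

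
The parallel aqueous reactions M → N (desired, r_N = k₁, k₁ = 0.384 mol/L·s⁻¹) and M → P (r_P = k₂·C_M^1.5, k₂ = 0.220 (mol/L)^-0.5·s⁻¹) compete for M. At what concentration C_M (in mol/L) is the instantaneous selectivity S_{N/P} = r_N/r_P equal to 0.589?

2.06 mol/L

S_{N/P} = (k₁/k₂)·C_M^-1.5 ⇒ C_M = (S·k₂/k₁)^(1/(-1.5)).
= (0.589×0.220/0.384)^(-0.6667) = (0.3374)^(-0.6667) = 2.06 mol/L.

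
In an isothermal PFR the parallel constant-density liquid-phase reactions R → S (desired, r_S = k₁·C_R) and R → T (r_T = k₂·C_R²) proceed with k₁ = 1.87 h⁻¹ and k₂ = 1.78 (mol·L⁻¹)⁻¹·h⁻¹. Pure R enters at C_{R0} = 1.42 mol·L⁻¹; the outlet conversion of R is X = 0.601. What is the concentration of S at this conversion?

C_R = C_{R0}(1−X) = 0.5666 mol·L⁻¹.
Along a PFR/batch, dC_S/dC_R = −r_S/(r_S+r_T) = −k₁/(k₁+k₂·C_R).
Integrating from C_{R0} to C_R: C_S = (1.87/1.78)·ln[(1.87+1.78·1.42)/(1.87+1.78·0.567)] = 1.051·ln(4.398/2.879) = 0.4452 mol·L⁻¹.

0.445 mol·L⁻¹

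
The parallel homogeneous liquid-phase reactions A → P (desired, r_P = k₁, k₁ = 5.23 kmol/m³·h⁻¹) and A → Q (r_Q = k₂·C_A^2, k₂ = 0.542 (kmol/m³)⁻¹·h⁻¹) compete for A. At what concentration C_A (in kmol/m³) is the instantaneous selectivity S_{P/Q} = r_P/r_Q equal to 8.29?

1.08 kmol/m³

S_{P/Q} = (k₁/k₂)·C_A^-2 ⇒ C_A = (S·k₂/k₁)^(-0.5).
= (8.29×0.542/5.23)^(-0.5) = (0.8591)^(-0.5) = 1.08 kmol/m³.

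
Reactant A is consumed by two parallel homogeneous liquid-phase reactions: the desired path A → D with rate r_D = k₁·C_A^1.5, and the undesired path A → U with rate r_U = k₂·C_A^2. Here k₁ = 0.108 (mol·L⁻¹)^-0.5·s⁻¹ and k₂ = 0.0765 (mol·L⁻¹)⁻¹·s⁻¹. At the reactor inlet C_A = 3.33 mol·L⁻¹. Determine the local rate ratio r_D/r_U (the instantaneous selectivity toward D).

0.774

S_{D/U} = r_D/r_U = (k₁·C_A^1.5)/(k₂·C_A^2) = (k₁/k₂)·C_A^-0.5.
= (0.108×3.330^1.5) / (0.0765×3.330^2) = 0.6563/0.8483 = 0.774.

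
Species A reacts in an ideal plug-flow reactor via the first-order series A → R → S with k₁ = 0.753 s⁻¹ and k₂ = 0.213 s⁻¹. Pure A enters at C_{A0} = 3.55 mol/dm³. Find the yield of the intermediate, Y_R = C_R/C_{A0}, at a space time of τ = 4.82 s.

0.462

Solving the coupled first-order balances gives C_R(τ) = [k₁/(k₂−k₁)]·C_{A0}·(e^(−k₁τ) − e^(−k₂τ)).
e^(−k₁τ) = e^(−0.753×4.82) = e^(−3.629) = 0.02653; e^(−k₂τ) = e^(−1.027) = 0.3582.
C_R = 0.753×3.55/(0.213−0.753) × (0.02653−0.3582) = (-4.950)×(-0.3317) = 1.642 mol/dm³.
Y_R = C_R/C_{A0} = 1.642/3.55 = 0.462.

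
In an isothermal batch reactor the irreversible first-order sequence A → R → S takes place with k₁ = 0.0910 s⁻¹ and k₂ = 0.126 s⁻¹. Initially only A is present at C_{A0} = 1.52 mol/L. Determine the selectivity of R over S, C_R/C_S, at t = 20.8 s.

For first-order series with pure A initially, C_R(t) = k₁C_{A0}/(k₂−k₁)·(e^(−k₁t) − e^(−k₂t)).
e^(−k₁t) = e^(−0.0910×20.8) = e^(−1.893) = 0.1506; e^(−k₂t) = e^(−2.621) = 0.07274.
C_R = 0.0910×1.52/(0.126−0.0910) × (0.1506−0.07274) = 3.952×0.07790 = 0.3079 mol/L.
C_A = C_{A0}e^(−k₁t) = 0.2290 mol/L, so C_S = C_{A0}−C_A−C_R = 0.9831 mol/L; C_R/C_S = 0.313.

0.313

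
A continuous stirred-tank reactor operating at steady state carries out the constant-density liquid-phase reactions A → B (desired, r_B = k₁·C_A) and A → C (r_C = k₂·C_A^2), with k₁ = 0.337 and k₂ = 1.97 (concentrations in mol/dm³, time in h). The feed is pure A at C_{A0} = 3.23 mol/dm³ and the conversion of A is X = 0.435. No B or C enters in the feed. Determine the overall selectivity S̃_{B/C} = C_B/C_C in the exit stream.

0.0937

Exit C_A = C_{A0}(1−X) = 3.23×0.565 = 1.825 mol/dm³.
In a CSTR the entire volume is at exit conditions, so r_B = 0.337×1.825 = 0.6150 and r_C = 1.97×1.825^2 = 6.561.
Overall selectivity = C_B/C_C = r_Bτ/(r_Cτ) = r_B/r_C = 0.0937.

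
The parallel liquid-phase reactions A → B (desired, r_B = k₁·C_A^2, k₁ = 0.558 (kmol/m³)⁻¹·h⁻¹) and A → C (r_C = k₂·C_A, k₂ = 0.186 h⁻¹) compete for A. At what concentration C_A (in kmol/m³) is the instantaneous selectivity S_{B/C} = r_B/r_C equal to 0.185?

S_{B/C} = (k₁/k₂)·C_A ⇒ C_A = S·k₂/k₁.
= 0.185×0.186/0.558 = 0.0617 kmol/m³.

0.0617 kmol/m³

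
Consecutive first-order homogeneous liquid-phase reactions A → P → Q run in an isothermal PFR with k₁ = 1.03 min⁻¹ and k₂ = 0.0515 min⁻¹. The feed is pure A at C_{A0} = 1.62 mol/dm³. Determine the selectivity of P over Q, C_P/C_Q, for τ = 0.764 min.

44.6

For first-order series with pure A initially, C_P(τ) = k₁C_{A0}/(k₂−k₁)·(e^(−k₁τ) − e^(−k₂τ)).
e^(−k₁τ) = e^(−1.03×0.764) = e^(−0.7869) = 0.4552; e^(−k₂τ) = e^(−0.03935) = 0.9614.
C_P = 1.03×1.62/(0.0515−1.03) × (0.4552−0.9614) = (-1.705)×(-0.5062) = 0.8632 mol/dm³.
C_A = C_{A0}e^(−k₁τ) = 0.7375 mol/dm³, so C_Q = C_{A0}−C_A−C_P = 0.01934 mol/dm³; C_P/C_Q = 44.6.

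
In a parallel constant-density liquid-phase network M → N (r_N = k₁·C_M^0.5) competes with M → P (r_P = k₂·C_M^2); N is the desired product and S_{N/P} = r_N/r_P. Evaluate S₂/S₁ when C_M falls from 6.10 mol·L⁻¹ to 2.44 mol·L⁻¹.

3.95

S_{N/P} = (k₁/k₂)·C_M^-1.5, so S₂/S₁ = (C_{M,2}/C_{M,1})^-1.5.
= (2.44/6.10)^(-1.5) = (0.4000)^(-1.5) = 3.95.
Selectivity toward N rises as C_M falls — low-concentration operation is favoured.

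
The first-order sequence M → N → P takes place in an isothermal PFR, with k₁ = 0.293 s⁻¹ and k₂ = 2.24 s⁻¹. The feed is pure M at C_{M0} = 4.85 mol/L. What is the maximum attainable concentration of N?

Evaluating C_N at τ_opt = ln(k₂/k₁)/(k₂−k₁) gives C_{N,max}/C_{M0} = (k₁/k₂)^[k₂/(k₂−k₁)].
= (0.293/2.24)^(2.24/(2.24−0.293)) = (0.1308)^(1.150) = 0.09631.
C_{N,max} = 0.09631×4.85 = 0.467 mol/L.

0.467 mol/L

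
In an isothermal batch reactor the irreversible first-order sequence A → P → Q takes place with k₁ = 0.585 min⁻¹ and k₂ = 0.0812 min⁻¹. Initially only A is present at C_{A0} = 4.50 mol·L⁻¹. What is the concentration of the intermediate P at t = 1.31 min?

2.27 mol·L⁻¹

Solving the coupled first-order balances gives C_P(t) = [k₁/(k₂−k₁)]·C_{A0}·(e^(−k₁t) − e^(−k₂t)).
e^(−k₁t) = e^(−0.585×1.31) = e^(−0.7663) = 0.4647; e^(−k₂t) = e^(−0.1064) = 0.8991.
C_P = 0.585×4.50/(0.0812−0.585) × (0.4647−0.8991) = (-5.225)×(-0.4344) = 2.270 mol·L⁻¹.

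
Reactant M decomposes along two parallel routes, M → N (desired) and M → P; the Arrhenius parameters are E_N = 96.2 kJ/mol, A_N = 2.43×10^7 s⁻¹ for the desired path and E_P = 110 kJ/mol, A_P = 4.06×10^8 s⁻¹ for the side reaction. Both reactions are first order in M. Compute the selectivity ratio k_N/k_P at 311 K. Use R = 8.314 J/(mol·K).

With equal orders, S_{N/P} = k_N/k_P = (A_N/A_P)·exp[(E_P−E_N)/(RT)].
(E_P−E_N)/(RT) = (110−96.2)×10³/(8.314×311) = 13800/2586 = 5.337.
k_N/k_P = (2.43×10^7/4.06×10^8)·exp(5.337) = 0.05985 × 207.9 = 12.4.

12.4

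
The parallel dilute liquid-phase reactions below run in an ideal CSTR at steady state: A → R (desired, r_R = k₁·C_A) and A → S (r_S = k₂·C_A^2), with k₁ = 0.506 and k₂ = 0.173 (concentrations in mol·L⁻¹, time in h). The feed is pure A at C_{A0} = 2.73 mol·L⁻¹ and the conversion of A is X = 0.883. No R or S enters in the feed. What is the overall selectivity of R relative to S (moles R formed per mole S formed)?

9.16

Exit C_A = C_{A0}(1−X) = 2.73×0.117 = 0.3194 mol·L⁻¹.
A CSTR operates uniformly at the exit composition, giving r_R = 0.1616 and r_S = 0.01765 (each k·C_A^n at C_A = 0.3194).
Overall selectivity = C_R/C_S = r_Rτ/(r_Sτ) = r_R/r_S = 9.16.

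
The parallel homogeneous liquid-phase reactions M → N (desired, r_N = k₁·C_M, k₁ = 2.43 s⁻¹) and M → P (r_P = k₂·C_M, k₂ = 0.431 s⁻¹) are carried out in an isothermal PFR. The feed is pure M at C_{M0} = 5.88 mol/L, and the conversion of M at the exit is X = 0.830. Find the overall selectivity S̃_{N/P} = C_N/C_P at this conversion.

C_M = C_{M0}(1−X) = 0.9996 mol/L.
Both paths are first order in M, so the instantaneous fraction to N is constant: dC_N/d(−C_M) = k₁/(k₁+k₂) = 0.8494.
C_N = 0.8494·(C_{M0}−C_M) = 0.8494×4.880 = 4.15 mol/L.
C_P = (C_{M0}−C_M)−C_N = 0.7352 mol/L; S̃_{N/P} = 4.145/0.7352 = 5.64.

5.64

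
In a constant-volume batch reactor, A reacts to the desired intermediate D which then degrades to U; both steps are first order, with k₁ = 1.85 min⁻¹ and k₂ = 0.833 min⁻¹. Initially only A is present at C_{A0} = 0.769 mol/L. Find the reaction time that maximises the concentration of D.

0.785 min

Setting dC_D/dt = 0 gives t_opt = ln(k₂/k₁)/(k₂−k₁).
= ln(0.833/1.85)/(0.833−1.85) = ln(0.4503)/-1.017 = -0.7979/-1.017 = 0.785 min.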